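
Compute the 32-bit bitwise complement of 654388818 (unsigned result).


~0b100111000000010010111001010010 = 0b11011000111111101101000110101101 = 3640578477 (32-bit unsigned)

3640578477


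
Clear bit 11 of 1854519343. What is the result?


1854519343 & ~(1 << 11) = 1854517295

1854517295


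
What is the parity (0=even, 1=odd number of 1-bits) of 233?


0b11101001 has 5 ones => parity 1

1


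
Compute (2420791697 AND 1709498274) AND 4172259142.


Step 1: 2420791697 & 1709498274 = 4217216
Step 2: 4217216 & 4172259142 = 6400

6400


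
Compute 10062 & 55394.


0b10011101001110 & 0b1101100001100010 = 0b1000010 = 66

66


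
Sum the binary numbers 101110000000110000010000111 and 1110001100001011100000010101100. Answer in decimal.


101110000000110000010000111 + 1110001100001011100000010101100 = 1110111010001100010000100110011 = 2001084723

2001084723


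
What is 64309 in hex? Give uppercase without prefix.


64309 = FB35 hex

FB35


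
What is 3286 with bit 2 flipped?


3286 ^ (1 << 2) = 3286 ^ 4 = 3282

3282


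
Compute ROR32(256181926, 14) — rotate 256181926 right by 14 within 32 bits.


Rotate 0b1111010001010000011010100110 right by 14 (32-bit) = 0b11010100110000011110100010100 = 446184724

446184724


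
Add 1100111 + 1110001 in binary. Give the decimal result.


1100111 + 1110001 = 11011000 = 216

216


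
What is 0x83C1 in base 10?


83C1 hex = 33729 decimal

33729


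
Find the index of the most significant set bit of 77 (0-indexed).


0b1001101. Highest set bit at position 6

6


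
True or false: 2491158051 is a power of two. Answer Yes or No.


0b10010100011111000000111000100011. Multiple bits set => No

No


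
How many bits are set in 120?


0b1111000 has 4 set bits

4


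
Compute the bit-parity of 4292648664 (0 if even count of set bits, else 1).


0b11111111110111001001111011011000 has 22 ones => parity 0

0


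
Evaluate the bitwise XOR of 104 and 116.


0b1101000 ^ 0b1110100 = 0b11100 = 28

28


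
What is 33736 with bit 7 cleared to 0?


33736 & ~(1 << 7) = 33608

33608


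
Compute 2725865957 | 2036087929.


0b10100010011110010110100111100101 | 0b1111001010111000011110001111001 = 0b11111011011111010111110111111101 = 4219305469

4219305469


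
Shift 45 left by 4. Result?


0b101101 << 4 = 0b1011010000 = 720

720


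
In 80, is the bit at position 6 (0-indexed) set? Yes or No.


0b1010000, bit 6 = 1. Yes

Yes


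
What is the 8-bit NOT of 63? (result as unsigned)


~0b111111 = 0b11000000 = 192 (8-bit unsigned)

192


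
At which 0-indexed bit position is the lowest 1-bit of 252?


0b11111100. Lowest set bit at position 2

2


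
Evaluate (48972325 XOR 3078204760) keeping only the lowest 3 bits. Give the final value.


Step 1: 48972325 ^ 3078204760 = 3046305661
Step 2: 3046305661 & 7 = 5

5


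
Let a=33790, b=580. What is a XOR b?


33790 ^ 580 = 33210

33210


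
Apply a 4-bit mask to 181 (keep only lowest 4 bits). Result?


181 & 15 = 5

5


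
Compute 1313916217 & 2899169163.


0b1001110010100001100010100111001 & 0b10101100110011011100111110001011 = 0b1100010000001100010100001001 = 205571337

205571337


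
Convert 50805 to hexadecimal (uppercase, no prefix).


50805 = C675 hex

C675


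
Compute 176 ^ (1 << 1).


176 ^ (1 << 1) = 176 ^ 2 = 178

178


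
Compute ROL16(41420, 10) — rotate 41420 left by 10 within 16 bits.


Rotate 0b1010000111001100 left by 10 (16-bit) = 0b11001010000111 = 12935

12935


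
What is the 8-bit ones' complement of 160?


160 ^ 255 = 95

95


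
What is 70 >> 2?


0b1000110 >> 2 = 0b10001 = 17

17


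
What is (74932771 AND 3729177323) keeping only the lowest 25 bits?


Step 1: 74932771 & 3729177323 = 71705123
Step 2: 71705123 & 33554431 = 4596259

4596259


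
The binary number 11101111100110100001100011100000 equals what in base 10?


11101111100110100001100011100000 in decimal = 4019853536

4019853536


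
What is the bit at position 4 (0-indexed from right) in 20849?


0b101000101110001, position 4 = 1

1


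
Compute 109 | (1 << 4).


109 | (1 << 4) = 109 | 16 = 125

125


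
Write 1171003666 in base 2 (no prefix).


1171003666 = 1000101110011000001100100010010 in binary

1000101110011000001100100010010


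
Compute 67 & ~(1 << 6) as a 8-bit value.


67 & ~(1 << 6) = 3

3


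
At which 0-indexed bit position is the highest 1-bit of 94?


0b1011110. Highest set bit at position 6

6


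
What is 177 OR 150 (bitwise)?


0b10110001 | 0b10010110 = 0b10110111 = 183

183


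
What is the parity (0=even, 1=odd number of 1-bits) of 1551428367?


0b1011100011110001110101100001111 has 18 ones => parity 0

0


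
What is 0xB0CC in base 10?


B0CC hex = 45260 decimal

45260


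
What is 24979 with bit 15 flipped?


24979 ^ (1 << 15) = 24979 ^ 32768 = 57747

57747


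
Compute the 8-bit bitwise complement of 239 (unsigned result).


~0b11101111 = 0b10000 = 16 (8-bit unsigned)

16


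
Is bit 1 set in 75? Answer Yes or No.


0b1001011, bit 1 = 1. Yes

Yes


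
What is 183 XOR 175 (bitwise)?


0b10110111 ^ 0b10101111 = 0b11000 = 24

24


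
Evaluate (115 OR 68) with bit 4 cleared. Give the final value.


Step 1: 115 | 68 = 119
Step 2: 119 & ~(1 << 4) = 103

103


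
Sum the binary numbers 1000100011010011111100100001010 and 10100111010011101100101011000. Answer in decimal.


1000100011010011111100100001010 + 10100111010011101100101011000 = 1011001010100111101001001100010 = 1498665570

1498665570


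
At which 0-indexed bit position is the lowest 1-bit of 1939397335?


0b1110011100110001101101011010111. Lowest set bit at position 0

0


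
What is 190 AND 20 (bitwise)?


0b10111110 & 0b10100 = 0b10100 = 20

20


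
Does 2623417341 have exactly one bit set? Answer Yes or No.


0b10011100010111100010101111111101. Multiple bits set => No

No


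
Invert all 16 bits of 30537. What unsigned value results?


30537 ^ 65535 = 34998

34998


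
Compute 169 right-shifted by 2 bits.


0b10101001 >> 2 = 0b101010 = 42

42


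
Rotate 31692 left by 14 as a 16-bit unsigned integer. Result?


Rotate 0b111101111001100 left by 14 (16-bit) = 0b1111011110011 = 7923

7923


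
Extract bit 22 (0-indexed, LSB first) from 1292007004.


0b1001101000000100111011001011100, position 22 = 0

0


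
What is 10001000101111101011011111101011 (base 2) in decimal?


10001000101111101011011111101011 in decimal = 2294200299

2294200299


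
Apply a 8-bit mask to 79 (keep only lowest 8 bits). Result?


79 & 255 = 79

79


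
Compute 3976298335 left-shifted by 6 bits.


0b11101101000000010111111101011111 << 6 = 0b11101101000000010111111101011111000000 = 254483093440

254483093440


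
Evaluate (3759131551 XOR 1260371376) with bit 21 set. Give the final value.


Step 1: 3759131551 ^ 1260371376 = 2869982767
Step 2: 2869982767 | (1 << 21) = 2869982767 | 2097152 = 2872079919

2872079919


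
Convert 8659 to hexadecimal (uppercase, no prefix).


8659 = 21D3 hex

21D3


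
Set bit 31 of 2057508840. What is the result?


2057508840 | (1 << 31) = 2057508840 | 2147483648 = 4204992488

4204992488


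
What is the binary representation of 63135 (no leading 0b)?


63135 = 1111011010011111 in binary

1111011010011111


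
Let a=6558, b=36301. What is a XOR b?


6558 ^ 36301 = 37971

37971


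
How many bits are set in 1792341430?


0b1101010110101001111010110110110 has 19 set bits

19


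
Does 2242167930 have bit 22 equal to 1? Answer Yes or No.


0b10000101101001001100010001111010, bit 22 = 0. No

No


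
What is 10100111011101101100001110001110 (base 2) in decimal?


10100111011101101100001110001110 in decimal = 2809578382

2809578382


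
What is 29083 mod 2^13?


29083 & 8191 = 4507

4507


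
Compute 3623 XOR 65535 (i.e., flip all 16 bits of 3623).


3623 ^ 65535 = 61912

61912


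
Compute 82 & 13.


0b1010010 & 0b1101 = 0b0 = 0

0


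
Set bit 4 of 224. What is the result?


224 | (1 << 4) = 224 | 16 = 240

240


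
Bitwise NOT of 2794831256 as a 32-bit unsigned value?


~0b10100110100101011011110110011000 = 0b1011001011010100100001001100111 = 1500136039 (32-bit unsigned)

1500136039


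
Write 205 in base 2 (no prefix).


205 = 11001101 in binary

11001101


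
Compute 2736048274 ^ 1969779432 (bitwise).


0b10100011000101001100100010010010 ^ 0b1110101011010000111001011101000 = 0b11010110011111001011101001111010 = 3598498426

3598498426


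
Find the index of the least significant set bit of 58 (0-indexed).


0b111010. Lowest set bit at position 1

1


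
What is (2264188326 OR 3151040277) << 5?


Step 1: 2264188326 | 3151040277 = 3220557751
Step 2: 3220557751 << 5 = 103057848032

103057848032


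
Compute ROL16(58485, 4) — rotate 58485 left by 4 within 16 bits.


Rotate 0b1110010001110101 left by 4 (16-bit) = 0b100011101011110 = 18270

18270


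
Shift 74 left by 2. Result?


0b1001010 << 2 = 0b100101000 = 296

296


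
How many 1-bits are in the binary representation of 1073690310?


0b111111111111110011011011000110 has 22 set bits

22


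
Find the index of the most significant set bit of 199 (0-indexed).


0b11000111. Highest set bit at position 7

7


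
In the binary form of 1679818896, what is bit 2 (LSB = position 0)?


0b1100100001000000000000010010000, position 2 = 0

0


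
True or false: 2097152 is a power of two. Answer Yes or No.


0b1000000000000000000000. Only one bit set => Yes

Yes


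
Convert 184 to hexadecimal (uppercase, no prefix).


184 = B8 hex

B8


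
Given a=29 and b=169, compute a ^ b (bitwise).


29 ^ 169 = 180

180


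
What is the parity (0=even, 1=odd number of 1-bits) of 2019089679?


0b1111000010110001101110100001111 has 17 ones => parity 1

1


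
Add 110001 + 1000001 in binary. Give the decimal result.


110001 + 1000001 = 1110010 = 114

114


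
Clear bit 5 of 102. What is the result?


102 & ~(1 << 5) = 70

70


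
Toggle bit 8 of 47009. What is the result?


47009 ^ (1 << 8) = 47009 ^ 256 = 46753

46753


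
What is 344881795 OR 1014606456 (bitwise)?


0b10100100011100111101010000011 | 0b111100011110011010101001111000 = 0b111100111111111111101011111011 = 1023408891

1023408891


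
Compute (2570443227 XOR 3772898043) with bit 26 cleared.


Step 1: 2570443227 ^ 3772898043 = 2043937568
Step 2: 2043937568 & ~(1 << 26) = 2043937568

2043937568


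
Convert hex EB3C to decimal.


EB3C hex = 60220 decimal

60220


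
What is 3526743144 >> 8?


0b11010010001101011101010001101000 >> 8 = 0b110100100011010111010100 = 13776340

13776340


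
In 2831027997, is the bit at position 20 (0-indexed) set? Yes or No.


0b10101000101111100000111100011101, bit 20 = 1. Yes

Yes


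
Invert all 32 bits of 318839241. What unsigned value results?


318839241 ^ 4294967295 = 3976128054

3976128054


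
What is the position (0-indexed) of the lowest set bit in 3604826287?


0b11010110110111010100100010101111. Lowest set bit at position 0

0


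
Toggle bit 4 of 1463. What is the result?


1463 ^ (1 << 4) = 1463 ^ 16 = 1447

1447


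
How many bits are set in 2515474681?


0b10010101111011110001100011111001 has 19 set bits

19


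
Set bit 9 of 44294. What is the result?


44294 | (1 << 9) = 44294 | 512 = 44806

44806


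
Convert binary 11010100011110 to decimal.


11010100011110 in decimal = 13598

13598


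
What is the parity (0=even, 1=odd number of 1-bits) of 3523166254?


0b11010001111111110100000000101110 has 17 ones => parity 1

1


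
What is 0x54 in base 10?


54 hex = 84 decimal

84


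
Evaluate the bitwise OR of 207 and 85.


0b11001111 | 0b1010101 = 0b11011111 = 223

223


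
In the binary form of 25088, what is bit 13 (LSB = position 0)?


0b110001000000000, position 13 = 1

1


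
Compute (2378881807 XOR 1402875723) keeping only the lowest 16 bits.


Step 1: 2378881807 ^ 1402875723 = 3730109508
Step 2: 3730109508 & 65535 = 62532

62532


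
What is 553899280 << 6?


0b100001000000111101010100010000 << 6 = 0b100001000000111101010100010000000000 = 35449553920

35449553920


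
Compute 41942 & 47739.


0b1010001111010110 & 0b1011101001111011 = 0b1010001001010010 = 41554

41554


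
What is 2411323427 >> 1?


0b10001111101110011110000000100011 >> 1 = 0b1000111110111001111000000010001 = 1205661713

1205661713


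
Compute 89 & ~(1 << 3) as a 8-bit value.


89 & ~(1 << 3) = 81

81


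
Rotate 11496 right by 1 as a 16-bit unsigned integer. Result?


Rotate 0b10110011101000 right by 1 (16-bit) = 0b1011001110100 = 5748

5748


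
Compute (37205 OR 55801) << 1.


Step 1: 37205 | 55801 = 55805
Step 2: 55805 << 1 = 111610

111610


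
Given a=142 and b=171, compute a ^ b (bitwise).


142 ^ 171 = 37

37


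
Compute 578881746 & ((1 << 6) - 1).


578881746 & 63 = 18

18


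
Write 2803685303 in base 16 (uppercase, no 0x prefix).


2803685303 = A71CD7B7 hex

A71CD7B7


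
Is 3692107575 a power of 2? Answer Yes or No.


0b11011100000100010001011100110111. Multiple bits set => No

No


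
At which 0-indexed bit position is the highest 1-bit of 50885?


0b1100011011000101. Highest set bit at position 15

15


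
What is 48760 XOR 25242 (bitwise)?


0b1011111001111000 ^ 0b110001010011010 = 0b1101110011100010 = 56546

56546


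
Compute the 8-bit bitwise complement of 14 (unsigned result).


~0b1110 = 0b11110001 = 241 (8-bit unsigned)

241


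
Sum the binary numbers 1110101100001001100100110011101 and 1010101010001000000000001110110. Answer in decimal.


1110101100001001100100110011101 + 1010101010001000000000001110110 = 11001010110010001100101000010011 = 3402156563

3402156563


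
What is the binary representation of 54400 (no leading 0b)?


54400 = 1101010010000000 in binary

1101010010000000


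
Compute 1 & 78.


0b1 & 0b1001110 = 0b0 = 0

0


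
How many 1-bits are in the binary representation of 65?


0b1000001 has 2 set bits

2


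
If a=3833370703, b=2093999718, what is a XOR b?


3833370703 ^ 2093999718 = 2561900073

2561900073


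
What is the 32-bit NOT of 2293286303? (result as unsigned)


~0b10001000101100001100010110011111 = 0b1110111010011110011101001100000 = 2001680992 (32-bit unsigned)

2001680992


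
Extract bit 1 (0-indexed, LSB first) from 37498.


0b1001001001111010, position 1 = 1

1


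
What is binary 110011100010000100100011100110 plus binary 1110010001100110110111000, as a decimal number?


110011100010000100100011100110 + 1110010001100110110111000 = 110101010100010001011010011110 = 894506654

894506654


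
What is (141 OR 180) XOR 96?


Step 1: 141 | 180 = 189
Step 2: 189 ^ 96 = 221

221


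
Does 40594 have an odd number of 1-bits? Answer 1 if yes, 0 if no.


0b1001111010010010 has 8 ones => parity 0

0


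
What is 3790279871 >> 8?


0b11100001111010110001010010111111 >> 8 = 0b111000011110101100010100 = 14805780

14805780


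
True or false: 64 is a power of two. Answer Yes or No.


0b1000000. Only one bit set => Yes

Yes


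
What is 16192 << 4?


0b11111101000000 << 4 = 0b111111010000000000 = 259072

259072


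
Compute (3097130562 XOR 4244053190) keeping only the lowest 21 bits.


Step 1: 3097130562 ^ 4244053190 = 1148021380
Step 2: 1148021380 & 2097151 = 879236

879236


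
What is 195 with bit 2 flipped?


195 ^ (1 << 2) = 195 ^ 4 = 199

199


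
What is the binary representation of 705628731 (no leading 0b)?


705628731 = 101010000011110000101000111011 in binary

101010000011110000101000111011


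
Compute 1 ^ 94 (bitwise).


0b1 ^ 0b1011110 = 0b1011111 = 95

95


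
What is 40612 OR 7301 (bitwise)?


0b1001111010100100 | 0b1110010000101 = 0b1001111010100101 = 40613

40613


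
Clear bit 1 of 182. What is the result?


182 & ~(1 << 1) = 180

180


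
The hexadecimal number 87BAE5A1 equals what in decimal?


87BAE5A1 hex = 2277172641 decimal

2277172641


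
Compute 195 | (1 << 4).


195 | (1 << 4) = 195 | 16 = 211

211


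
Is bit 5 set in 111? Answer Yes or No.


0b1101111, bit 5 = 1. Yes

Yes


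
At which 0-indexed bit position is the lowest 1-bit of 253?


0b11111101. Lowest set bit at position 0

0


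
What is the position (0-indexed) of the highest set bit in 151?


0b10010111. Highest set bit at position 7

7


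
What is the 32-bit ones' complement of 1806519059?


1806519059 ^ 4294967295 = 2488448236

2488448236


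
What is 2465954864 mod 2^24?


2465954864 & 16777215 = 16481328

16481328


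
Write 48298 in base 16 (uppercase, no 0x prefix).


48298 = BCAA hex

BCAA


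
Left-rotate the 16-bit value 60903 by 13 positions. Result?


Rotate 0b1110110111100111 left by 13 (16-bit) = 0b1111110110111100 = 64956

64956


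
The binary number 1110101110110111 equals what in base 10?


1110101110110111 in decimal = 60343

60343


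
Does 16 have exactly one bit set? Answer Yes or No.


0b10000. Only one bit set => Yes

Yes


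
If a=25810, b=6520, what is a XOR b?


25810 ^ 6520 = 32170

32170


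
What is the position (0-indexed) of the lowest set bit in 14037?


0b11011011010101. Lowest set bit at position 0

0


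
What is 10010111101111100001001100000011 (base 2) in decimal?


10010111101111100001001100000011 in decimal = 2545816323

2545816323


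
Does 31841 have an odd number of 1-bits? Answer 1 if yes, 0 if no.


0b111110001100001 has 8 ones => parity 0

0


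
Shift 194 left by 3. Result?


0b11000010 << 3 = 0b11000010000 = 1552

1552


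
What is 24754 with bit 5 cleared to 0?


24754 & ~(1 << 5) = 24722

24722


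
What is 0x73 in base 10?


73 hex = 115 decimal

115


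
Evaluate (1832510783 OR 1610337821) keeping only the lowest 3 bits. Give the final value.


Step 1: 1832510783 | 1610337821 = 2147217215
Step 2: 2147217215 & 7 = 7

7


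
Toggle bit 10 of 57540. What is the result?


57540 ^ (1 << 10) = 57540 ^ 1024 = 58564

58564


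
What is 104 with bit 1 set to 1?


104 | (1 << 1) = 104 | 2 = 106

106


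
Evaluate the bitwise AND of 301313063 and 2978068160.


0b10001111101011010110000100111 & 0b10110001100000011011011011000000 = 0b10001100000011010010000000000 = 293708800

293708800


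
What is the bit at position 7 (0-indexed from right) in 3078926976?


0b10110111100001001011001010000000, position 7 = 1

1


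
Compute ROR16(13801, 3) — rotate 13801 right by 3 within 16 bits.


Rotate 0b11010111101001 right by 3 (16-bit) = 0b10011010111101 = 9917

9917


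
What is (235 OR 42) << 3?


Step 1: 235 | 42 = 235
Step 2: 235 << 3 = 1880

1880


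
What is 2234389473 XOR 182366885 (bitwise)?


0b10000101001011100001001111100001 ^ 0b1010110111101011001010100101 = 0b10001111111100001010000101000100 = 2414911812

2414911812


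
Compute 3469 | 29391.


0b110110001101 | 0b111001011001111 = 0b111111111001111 = 32719

32719


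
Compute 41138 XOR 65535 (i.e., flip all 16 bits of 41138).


41138 ^ 65535 = 24397

24397


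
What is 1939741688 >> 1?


0b1110011100111100001101111111000 >> 1 = 0b111001110011110000110111111100 = 969870844

969870844


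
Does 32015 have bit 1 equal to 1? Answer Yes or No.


0b111110100001111, bit 1 = 1. Yes

Yes


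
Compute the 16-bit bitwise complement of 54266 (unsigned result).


~0b1101001111111010 = 0b10110000000101 = 11269 (16-bit unsigned)

11269


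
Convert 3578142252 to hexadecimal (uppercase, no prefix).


3578142252 = D5461E2C hex

D5461E2C


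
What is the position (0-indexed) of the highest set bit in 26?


0b11010. Highest set bit at position 4

4


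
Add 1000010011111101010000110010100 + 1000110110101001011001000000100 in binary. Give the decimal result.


1000010011111101010000110010100 + 1000110110101001011001000000100 = 10001001010100110101001110011000 = 2303939480

2303939480


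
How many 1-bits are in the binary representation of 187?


0b10111011 has 6 set bits

6


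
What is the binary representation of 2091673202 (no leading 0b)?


2091673202 = 1111100101011000110011001110010 in binary

1111100101011000110011001110010


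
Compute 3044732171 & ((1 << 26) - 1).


3044732171 & 67108863 = 24833291

24833291


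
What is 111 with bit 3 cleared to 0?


111 & ~(1 << 3) = 103

103


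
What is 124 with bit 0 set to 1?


124 | (1 << 0) = 124 | 1 = 125

125


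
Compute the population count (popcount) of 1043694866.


0b111110001101011000010100010010 has 14 set bits

14


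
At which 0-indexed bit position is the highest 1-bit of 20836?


0b101000101100100. Highest set bit at position 14

14


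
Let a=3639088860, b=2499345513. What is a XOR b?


3639088860 ^ 2499345513 = 1276177077

1276177077


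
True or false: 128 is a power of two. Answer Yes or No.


0b10000000. Only one bit set => Yes

Yes


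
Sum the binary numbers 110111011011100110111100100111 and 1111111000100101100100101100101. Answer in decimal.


110111011011100110111100100111 + 1111111000100101100100101100101 = 10110110100000010011100010001100 = 3061921932

3061921932


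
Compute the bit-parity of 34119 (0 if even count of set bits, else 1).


0b1000010101000111 has 7 ones => parity 1

1


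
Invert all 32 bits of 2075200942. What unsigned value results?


2075200942 ^ 4294967295 = 2219766353

2219766353


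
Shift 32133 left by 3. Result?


0b111110110000101 << 3 = 0b111110110000101000 = 257064

257064


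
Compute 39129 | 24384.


0b1001100011011001 | 0b101111101000000 = 0b1101111111011001 = 57305

57305


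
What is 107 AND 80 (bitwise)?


0b1101011 & 0b1010000 = 0b1000000 = 64

64


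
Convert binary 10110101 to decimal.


10110101 in decimal = 181

181


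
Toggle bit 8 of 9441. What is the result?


9441 ^ (1 << 8) = 9441 ^ 256 = 9697

9697


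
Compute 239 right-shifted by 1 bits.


0b11101111 >> 1 = 0b1110111 = 119

119


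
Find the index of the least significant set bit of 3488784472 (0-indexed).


0b11001111111100101010000001011000. Lowest set bit at position 3

3


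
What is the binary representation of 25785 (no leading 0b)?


25785 = 110010010111001 in binary

110010010111001


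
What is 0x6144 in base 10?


6144 hex = 24900 decimal

24900


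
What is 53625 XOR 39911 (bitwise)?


0b1101000101111001 ^ 0b1001101111100111 = 0b100101010011110 = 19102

19102


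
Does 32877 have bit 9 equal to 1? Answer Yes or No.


0b1000000001101101, bit 9 = 0. No

No


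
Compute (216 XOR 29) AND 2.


Step 1: 216 ^ 29 = 197
Step 2: 197 & 2 = 0

0


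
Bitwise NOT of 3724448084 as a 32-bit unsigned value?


~0b11011101111111101001000101010100 = 0b100010000000010110111010101011 = 570519211 (32-bit unsigned)

570519211


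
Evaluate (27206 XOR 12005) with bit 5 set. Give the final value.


Step 1: 27206 ^ 12005 = 17571
Step 2: 17571 | (1 << 5) = 17571 | 32 = 17571

17571


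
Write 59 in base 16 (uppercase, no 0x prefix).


59 = 3B hex

3B


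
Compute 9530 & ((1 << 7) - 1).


9530 & 127 = 58

58


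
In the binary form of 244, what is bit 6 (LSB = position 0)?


0b11110100, position 6 = 1

1


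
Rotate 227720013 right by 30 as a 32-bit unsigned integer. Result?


Rotate 0b1101100100101011101101001101 right by 30 (32-bit) = 0b110110010010101110110100110100 = 910880052

910880052


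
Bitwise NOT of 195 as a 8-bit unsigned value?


~0b11000011 = 0b111100 = 60 (8-bit unsigned)

60


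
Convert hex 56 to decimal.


56 hex = 86 decimal

86


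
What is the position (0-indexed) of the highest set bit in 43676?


0b1010101010011100. Highest set bit at position 15

15


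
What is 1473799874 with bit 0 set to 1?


1473799874 | (1 << 0) = 1473799874 | 1 = 1473799875

1473799875


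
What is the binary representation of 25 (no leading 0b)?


25 = 11001 in binary

11001


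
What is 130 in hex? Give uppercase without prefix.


130 = 82 hex

82


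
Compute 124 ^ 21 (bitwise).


0b1111100 ^ 0b10101 = 0b1101001 = 105

105


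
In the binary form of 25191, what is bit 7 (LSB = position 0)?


0b110001001100111, position 7 = 0

0


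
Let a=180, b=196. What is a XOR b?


180 ^ 196 = 112

112


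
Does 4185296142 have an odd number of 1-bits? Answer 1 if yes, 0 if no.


0b11111001011101101000110100001110 has 18 ones => parity 0

0


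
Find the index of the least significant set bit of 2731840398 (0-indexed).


0b10100010110101001001001110001110. Lowest set bit at position 1

1


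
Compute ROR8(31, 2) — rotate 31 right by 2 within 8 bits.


Rotate 0b11111 right by 2 (8-bit) = 0b11000111 = 199

199


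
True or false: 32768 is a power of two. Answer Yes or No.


0b1000000000000000. Only one bit set => Yes

Yes


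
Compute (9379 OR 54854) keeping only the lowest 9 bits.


Step 1: 9379 | 54854 = 63207
Step 2: 63207 & 511 = 231

231


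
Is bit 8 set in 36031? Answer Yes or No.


0b1000110010111111, bit 8 = 0. No

No


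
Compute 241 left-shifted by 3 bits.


0b11110001 << 3 = 0b11110001000 = 1928

1928


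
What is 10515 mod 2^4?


10515 & 15 = 3

3


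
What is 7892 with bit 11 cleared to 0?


7892 & ~(1 << 11) = 5844

5844


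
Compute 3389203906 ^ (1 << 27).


3389203906 ^ (1 << 27) = 3389203906 ^ 134217728 = 3254986178

3254986178


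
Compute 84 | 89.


0b1010100 | 0b1011001 = 0b1011101 = 93

93


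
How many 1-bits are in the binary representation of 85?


0b1010101 has 4 set bits

4


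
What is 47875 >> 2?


0b1011101100000011 >> 2 = 0b10111011000000 = 11968

11968


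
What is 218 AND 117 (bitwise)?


0b11011010 & 0b1110101 = 0b1010000 = 80

80


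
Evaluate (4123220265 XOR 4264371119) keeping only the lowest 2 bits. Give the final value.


Step 1: 4123220265 ^ 4264371119 = 200178310
Step 2: 200178310 & 3 = 2

2


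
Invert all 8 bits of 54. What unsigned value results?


54 ^ 255 = 201

201


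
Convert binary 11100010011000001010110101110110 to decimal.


11100010011000001010110101110110 in decimal = 3797986678

3797986678


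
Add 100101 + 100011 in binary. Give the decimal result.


100101 + 100011 = 1001000 = 72

72


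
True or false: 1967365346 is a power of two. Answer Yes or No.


0b1110101010000111001110011100010. Multiple bits set => No

No


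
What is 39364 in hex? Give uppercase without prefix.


39364 = 99C4 hex

99C4


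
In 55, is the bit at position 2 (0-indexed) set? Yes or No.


0b110111, bit 2 = 1. Yes

Yes


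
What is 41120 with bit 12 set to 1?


41120 | (1 << 12) = 41120 | 4096 = 45216

45216


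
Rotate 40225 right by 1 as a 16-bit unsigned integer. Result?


Rotate 0b1001110100100001 right by 1 (16-bit) = 0b1100111010010000 = 52880

52880


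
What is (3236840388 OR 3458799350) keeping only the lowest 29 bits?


Step 1: 3236840388 | 3458799350 = 3471792118
Step 2: 3471792118 & 536870911 = 250566646

250566646


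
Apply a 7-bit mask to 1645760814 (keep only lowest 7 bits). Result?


1645760814 & 127 = 46

46


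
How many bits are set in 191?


0b10111111 has 7 set bits

7


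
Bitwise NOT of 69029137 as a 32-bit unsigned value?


~0b100000111010100110100010001 = 0b11111011111000101011001011101110 = 4225938158 (32-bit unsigned)

4225938158


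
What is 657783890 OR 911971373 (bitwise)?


0b100111001101001111110001010010 | 0b110110010110111001010000101101 = 0b110111011111111111110001111111 = 931134591

931134591


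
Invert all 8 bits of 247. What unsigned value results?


247 ^ 255 = 8

8


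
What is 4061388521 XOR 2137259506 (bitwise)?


0b11110010000100111101111011101001 ^ 0b1111111011000111111110111110010 = 0b10001101011100000010001100011011 = 2372936475

2372936475


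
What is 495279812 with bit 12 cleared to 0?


495279812 & ~(1 << 12) = 495275716

495275716


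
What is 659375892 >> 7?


0b100111010011010100011100010100 >> 7 = 0b10011101001101010001110 = 5151374

5151374


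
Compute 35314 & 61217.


0b1000100111110010 & 0b1110111100100001 = 0b1000100100100000 = 35104

35104


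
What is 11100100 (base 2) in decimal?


11100100 in decimal = 228

228


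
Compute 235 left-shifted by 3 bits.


0b11101011 << 3 = 0b11101011000 = 1880

1880


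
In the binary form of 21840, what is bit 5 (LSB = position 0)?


0b101010101010000, position 5 = 0

0


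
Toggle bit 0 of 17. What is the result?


17 ^ (1 << 0) = 17 ^ 1 = 16

16


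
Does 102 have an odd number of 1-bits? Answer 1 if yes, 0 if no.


0b1100110 has 4 ones => parity 0

0


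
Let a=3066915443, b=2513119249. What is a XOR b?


3066915443 ^ 2513119249 = 587612770

587612770


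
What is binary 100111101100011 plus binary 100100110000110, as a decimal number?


100111101100011 + 100100110000110 = 1001100011101001 = 39145

39145


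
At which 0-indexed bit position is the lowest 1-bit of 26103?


0b110010111110111. Lowest set bit at position 0

0


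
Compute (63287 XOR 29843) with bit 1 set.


Step 1: 63287 ^ 29843 = 33700
Step 2: 33700 | (1 << 1) = 33700 | 2 = 33702

33702


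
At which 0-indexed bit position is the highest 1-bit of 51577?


0b1100100101111001. Highest set bit at position 15

15


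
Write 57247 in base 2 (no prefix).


57247 = 1101111110011111 in binary

1101111110011111


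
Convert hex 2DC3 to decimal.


2DC3 hex = 11715 decimal

11715


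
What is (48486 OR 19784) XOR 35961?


Step 1: 48486 | 19784 = 64878
Step 2: 64878 ^ 35961 = 28951

28951


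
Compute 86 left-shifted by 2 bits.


0b1010110 << 2 = 0b101011000 = 344

344


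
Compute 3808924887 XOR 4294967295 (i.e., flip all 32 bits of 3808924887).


3808924887 ^ 4294967295 = 486042408

486042408


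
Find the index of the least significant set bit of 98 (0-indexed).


0b1100010. Lowest set bit at position 1

1


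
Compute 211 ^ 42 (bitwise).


0b11010011 ^ 0b101010 = 0b11111001 = 249

249


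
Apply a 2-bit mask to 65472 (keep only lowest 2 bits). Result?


65472 & 3 = 0

0


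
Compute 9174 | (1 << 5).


9174 | (1 << 5) = 9174 | 32 = 9206

9206


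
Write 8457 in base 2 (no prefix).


8457 = 10000100001001 in binary

10000100001001


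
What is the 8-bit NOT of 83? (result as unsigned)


~0b1010011 = 0b10101100 = 172 (8-bit unsigned)

172


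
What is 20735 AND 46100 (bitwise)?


0b101000011111111 & 0b1011010000010100 = 0b1000000010100 = 4116

4116


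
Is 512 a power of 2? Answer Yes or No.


0b1000000000. Only one bit set => Yes

Yes


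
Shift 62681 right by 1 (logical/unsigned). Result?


0b1111010011011001 >> 1 = 0b111101001101100 = 31340

31340


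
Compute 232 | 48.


0b11101000 | 0b110000 = 0b11111000 = 248

248


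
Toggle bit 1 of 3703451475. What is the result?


3703451475 ^ (1 << 1) = 3703451475 ^ 2 = 3703451473

3703451473


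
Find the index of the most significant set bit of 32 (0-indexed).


0b100000. Highest set bit at position 5

5


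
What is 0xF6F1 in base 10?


F6F1 hex = 63217 decimal

63217


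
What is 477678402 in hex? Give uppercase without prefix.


477678402 = 1C78CB42 hex

1C78CB42


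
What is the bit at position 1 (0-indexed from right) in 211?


0b11010011, position 1 = 1

1


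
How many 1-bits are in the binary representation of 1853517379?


0b1101110011110100110111001000011 has 18 set bits

18


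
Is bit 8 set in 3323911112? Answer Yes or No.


0b11000110000111101101101111001000, bit 8 = 1. Yes

Yes


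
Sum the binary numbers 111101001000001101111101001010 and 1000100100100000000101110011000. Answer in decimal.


111101001000001101111101001010 + 1000100100100000000101110011000 = 10000001101100001110101011100010 = 2175855330

2175855330


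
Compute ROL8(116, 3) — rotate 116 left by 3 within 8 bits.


Rotate 0b1110100 left by 3 (8-bit) = 0b10100011 = 163

163


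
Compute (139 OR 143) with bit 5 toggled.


Step 1: 139 | 143 = 143
Step 2: 143 ^ (1 << 5) = 143 ^ 32 = 175

175


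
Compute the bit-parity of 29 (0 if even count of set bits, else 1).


0b11101 has 4 ones => parity 0

0


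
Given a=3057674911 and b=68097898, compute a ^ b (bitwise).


3057674911 ^ 68097898 = 2991554037

2991554037


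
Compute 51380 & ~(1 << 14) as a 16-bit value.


51380 & ~(1 << 14) = 34996

34996


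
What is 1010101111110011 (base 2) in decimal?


1010101111110011 in decimal = 44019

44019


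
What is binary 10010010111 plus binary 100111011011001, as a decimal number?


10010010111 + 100111011011001 = 101001101110000 = 21360

21360


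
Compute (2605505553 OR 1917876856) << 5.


Step 1: 2605505553 | 1917876856 = 4217175673
Step 2: 4217175673 << 5 = 134949621536

134949621536


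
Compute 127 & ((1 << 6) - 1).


127 & 63 = 63

63


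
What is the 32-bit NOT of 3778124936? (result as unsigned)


~0b11100001001100011001110010001000 = 0b11110110011100110001101110111 = 516842359 (32-bit unsigned)

516842359


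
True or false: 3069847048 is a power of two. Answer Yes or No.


0b10110110111110100010011000001000. Multiple bits set => No

No


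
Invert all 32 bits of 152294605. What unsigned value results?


152294605 ^ 4294967295 = 4142672690

4142672690


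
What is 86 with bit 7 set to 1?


86 | (1 << 7) = 86 | 128 = 214

214


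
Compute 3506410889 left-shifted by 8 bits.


0b11010000111111111001010110001001 << 8 = 0b1101000011111111100101011000100100000000 = 897641187584

897641187584


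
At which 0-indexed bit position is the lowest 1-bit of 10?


0b1010. Lowest set bit at position 1

1


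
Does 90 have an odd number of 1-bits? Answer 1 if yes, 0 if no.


0b1011010 has 4 ones => parity 0

0


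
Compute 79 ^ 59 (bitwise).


0b1001111 ^ 0b111011 = 0b1110100 = 116

116


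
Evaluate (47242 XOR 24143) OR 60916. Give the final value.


Step 1: 47242 ^ 24143 = 59077
Step 2: 59077 | 60916 = 61429

61429


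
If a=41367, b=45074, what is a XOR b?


41367 ^ 45074 = 4485

4485


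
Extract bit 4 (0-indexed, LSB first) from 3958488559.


0b11101011111100011011110111101111, position 4 = 0

0


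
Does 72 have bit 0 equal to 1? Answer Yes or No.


0b1001000, bit 0 = 0. No

No


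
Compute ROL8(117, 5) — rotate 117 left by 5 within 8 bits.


Rotate 0b1110101 left by 5 (8-bit) = 0b10101110 = 174

174


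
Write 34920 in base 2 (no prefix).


34920 = 1000100001101000 in binary

1000100001101000


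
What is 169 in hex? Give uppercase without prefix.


169 = A9 hex

A9


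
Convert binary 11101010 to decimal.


11101010 in decimal = 234

234


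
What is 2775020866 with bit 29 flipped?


2775020866 ^ (1 << 29) = 2775020866 ^ 536870912 = 2238149954

2238149954


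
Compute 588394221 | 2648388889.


0b100011000100100010111011101101 | 0b10011101110110110011010100011001 = 0b10111111110110110011111111111101 = 3218817021

3218817021


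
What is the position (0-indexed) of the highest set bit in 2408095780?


0b10001111100010001010000000100100. Highest set bit at position 31

31


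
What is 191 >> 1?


0b10111111 >> 1 = 0b1011111 = 95

95


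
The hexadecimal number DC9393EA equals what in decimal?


DC9393EA hex = 3700659178 decimal

3700659178


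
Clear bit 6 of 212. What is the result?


212 & ~(1 << 6) = 148

148


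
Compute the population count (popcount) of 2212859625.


0b10000011111001011000111011101001 has 17 set bits

17


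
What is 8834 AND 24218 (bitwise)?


0b10001010000010 & 0b101111010011010 = 0b1010000010 = 642

642


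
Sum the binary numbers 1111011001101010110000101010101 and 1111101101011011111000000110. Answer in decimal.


1111011001101010110000101010101 + 1111101101011011111000000110 = 10001010111010110001111101011011 = 2330664795

2330664795


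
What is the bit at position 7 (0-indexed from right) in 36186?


0b1000110101011010, position 7 = 0

0


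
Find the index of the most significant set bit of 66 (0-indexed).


0b1000010. Highest set bit at position 6

6


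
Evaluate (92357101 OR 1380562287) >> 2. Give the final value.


Step 1: 92357101 | 1380562287 = 1472853487
Step 2: 1472853487 >> 2 = 368213371

368213371


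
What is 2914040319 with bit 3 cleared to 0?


2914040319 & ~(1 << 3) = 2914040311

2914040311


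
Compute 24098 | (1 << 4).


24098 | (1 << 4) = 24098 | 16 = 24114

24114


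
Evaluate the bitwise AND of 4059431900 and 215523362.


0b11110001111101100000001111011100 & 0b1100110110001010000000100010 = 0b110100000000000000000000 = 13631488

13631488


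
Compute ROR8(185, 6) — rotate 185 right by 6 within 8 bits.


Rotate 0b10111001 right by 6 (8-bit) = 0b11100110 = 230

230


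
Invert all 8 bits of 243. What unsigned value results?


243 ^ 255 = 12

12


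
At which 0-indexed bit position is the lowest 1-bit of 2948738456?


0b10101111110000100010110110011000. Lowest set bit at position 3

3


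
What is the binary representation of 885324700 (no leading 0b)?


885324700 = 110100110001001111101110011100 in binary

110100110001001111101110011100


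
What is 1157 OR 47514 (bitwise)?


0b10010000101 | 0b1011100110011010 = 0b1011110110011111 = 48543

48543


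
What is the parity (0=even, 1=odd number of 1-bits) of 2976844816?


0b10110001011011110000110000010000 has 13 ones => parity 1

1


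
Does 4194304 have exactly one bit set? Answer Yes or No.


0b10000000000000000000000. Only one bit set => Yes

Yes


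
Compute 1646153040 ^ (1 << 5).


1646153040 ^ (1 << 5) = 1646153040 ^ 32 = 1646153072

1646153072


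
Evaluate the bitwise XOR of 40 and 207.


0b101000 ^ 0b11001111 = 0b11100111 = 231

231


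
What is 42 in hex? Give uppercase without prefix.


42 = 2A hex

2A


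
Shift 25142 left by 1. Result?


0b110001000110110 << 1 = 0b1100010001101100 = 50284

50284


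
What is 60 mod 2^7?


60 & 127 = 60

60


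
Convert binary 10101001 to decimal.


10101001 in decimal = 169

169


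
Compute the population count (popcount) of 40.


0b101000 has 2 set bits

2


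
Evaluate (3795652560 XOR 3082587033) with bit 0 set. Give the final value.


Step 1: 3795652560 ^ 3082587033 = 1434551369
Step 2: 1434551369 | (1 << 0) = 1434551369 | 1 = 1434551369

1434551369
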